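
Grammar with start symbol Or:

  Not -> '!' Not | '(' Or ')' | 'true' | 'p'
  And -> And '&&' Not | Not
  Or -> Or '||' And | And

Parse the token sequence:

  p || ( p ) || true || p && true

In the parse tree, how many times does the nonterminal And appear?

[Or [Or [Or [Or [And [Not p]]] || [And [Not ( [Or [And [Not p]]] )]]] || [And [Not true]]] || [And [And [Not p]] && [Not true]]]

6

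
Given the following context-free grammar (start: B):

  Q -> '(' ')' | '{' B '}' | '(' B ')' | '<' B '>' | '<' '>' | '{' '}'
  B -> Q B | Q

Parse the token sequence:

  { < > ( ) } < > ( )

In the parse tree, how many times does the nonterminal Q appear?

[B [Q { [B [Q < >] [B [Q ( )]]] }] [B [Q < >] [B [Q ( )]]]]

5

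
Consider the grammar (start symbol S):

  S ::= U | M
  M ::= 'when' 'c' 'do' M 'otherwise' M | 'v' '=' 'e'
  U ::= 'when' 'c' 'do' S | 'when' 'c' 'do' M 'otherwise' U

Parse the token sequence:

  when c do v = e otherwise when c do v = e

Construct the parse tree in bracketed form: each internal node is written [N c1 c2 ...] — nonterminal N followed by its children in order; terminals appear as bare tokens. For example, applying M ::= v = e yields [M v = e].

[S [U when c do [M v = e] otherwise [U when c do [S [M v = e]]]]]

S
U
when c do M otherwise U
when c do v = e otherwise U
when c do v = e otherwise when c do S
when c do v = e otherwise when c do M
when c do v = e otherwise when c do v = e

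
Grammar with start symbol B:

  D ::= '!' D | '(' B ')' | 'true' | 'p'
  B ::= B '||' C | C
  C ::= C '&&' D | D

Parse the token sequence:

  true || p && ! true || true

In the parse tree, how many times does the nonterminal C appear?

[B [B [B [C [D true]]] || [C [C [D p]] && [D ! [D true]]]] || [C [D true]]]

4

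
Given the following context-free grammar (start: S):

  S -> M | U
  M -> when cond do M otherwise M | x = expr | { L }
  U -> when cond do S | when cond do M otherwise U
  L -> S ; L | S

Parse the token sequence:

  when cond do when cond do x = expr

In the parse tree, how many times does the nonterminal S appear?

3

[S [U when cond do [S [U when cond do [S [M x = expr]]]]]]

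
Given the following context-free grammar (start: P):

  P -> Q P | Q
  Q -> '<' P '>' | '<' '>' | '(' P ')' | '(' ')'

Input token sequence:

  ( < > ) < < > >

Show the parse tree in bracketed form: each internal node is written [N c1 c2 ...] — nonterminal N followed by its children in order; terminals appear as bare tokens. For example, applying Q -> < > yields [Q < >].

[P [Q ( [P [Q < >]] )] [P [Q < [P [Q < >]] >]]]

P
Q P
( P ) P
( Q ) P
( < > ) P
( < > ) Q
( < > ) < P >
( < > ) < Q >
( < > ) < < > >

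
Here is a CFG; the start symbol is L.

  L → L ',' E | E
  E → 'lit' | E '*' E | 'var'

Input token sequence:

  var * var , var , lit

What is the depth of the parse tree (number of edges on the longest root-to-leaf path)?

5

[L [L [L [E [E var] * [E var]]] , [E var]] , [E lit]]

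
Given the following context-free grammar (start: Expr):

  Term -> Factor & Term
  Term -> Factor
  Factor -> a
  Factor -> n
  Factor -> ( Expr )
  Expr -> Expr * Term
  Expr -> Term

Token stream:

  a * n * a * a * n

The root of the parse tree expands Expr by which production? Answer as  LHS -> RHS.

[Expr [Expr [Expr [Expr [Expr [Term [Factor a]]] * [Term [Factor n]]] * [Term [Factor a]]] * [Term [Factor a]]] * [Term [Factor n]]]

Expr -> Expr * Term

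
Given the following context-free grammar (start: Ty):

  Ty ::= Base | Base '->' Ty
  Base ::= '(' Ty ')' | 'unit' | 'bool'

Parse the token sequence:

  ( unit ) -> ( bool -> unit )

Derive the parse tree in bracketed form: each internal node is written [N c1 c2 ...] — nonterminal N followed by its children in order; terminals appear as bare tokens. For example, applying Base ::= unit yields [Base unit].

Ty
Base -> Ty
( Ty ) -> Ty
( Base ) -> Ty
( unit ) -> Ty
( unit ) -> Base
( unit ) -> ( Ty )
( unit ) -> ( Base -> Ty )
( unit ) -> ( bool -> Ty )
( unit ) -> ( bool -> Base )
( unit ) -> ( bool -> unit )

[Ty [Base ( [Ty [Base unit]] )] -> [Ty [Base ( [Ty [Base bool] -> [Ty [Base unit]]] )]]]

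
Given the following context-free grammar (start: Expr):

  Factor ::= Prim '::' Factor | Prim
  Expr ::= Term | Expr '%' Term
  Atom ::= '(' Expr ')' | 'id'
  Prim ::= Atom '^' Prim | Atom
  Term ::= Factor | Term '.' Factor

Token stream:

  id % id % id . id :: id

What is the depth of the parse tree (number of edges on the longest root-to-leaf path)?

[Expr [Expr [Expr [Term [Factor [Prim [Atom id]]]]] % [Term [Factor [Prim [Atom id]]]]] % [Term [Term [Factor [Prim [Atom id]]]] . [Factor [Prim [Atom id]] :: [Factor [Prim [Atom id]]]]]]

7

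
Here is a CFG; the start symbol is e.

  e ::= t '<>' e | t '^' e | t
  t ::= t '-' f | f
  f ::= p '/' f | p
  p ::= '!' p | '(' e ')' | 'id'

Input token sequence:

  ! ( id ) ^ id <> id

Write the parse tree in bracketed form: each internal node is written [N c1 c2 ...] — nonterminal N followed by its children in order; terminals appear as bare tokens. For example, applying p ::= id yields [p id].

[e [t [f [p ! [p ( [e [t [f [p id]]]] )]]]] ^ [e [t [f [p id]]] <> [e [t [f [p id]]]]]]

e
t ^ e
f ^ e
p ^ e
! p ^ e
! ( e ) ^ e
! ( t ) ^ e
! ( f ) ^ e
! ( p ) ^ e
! ( id ) ^ e
! ( id ) ^ t <> e
! ( id ) ^ f <> e
! ( id ) ^ p <> e
! ( id ) ^ id <> e
! ( id ) ^ id <> t
! ( id ) ^ id <> f
! ( id ) ^ id <> p
! ( id ) ^ id <> id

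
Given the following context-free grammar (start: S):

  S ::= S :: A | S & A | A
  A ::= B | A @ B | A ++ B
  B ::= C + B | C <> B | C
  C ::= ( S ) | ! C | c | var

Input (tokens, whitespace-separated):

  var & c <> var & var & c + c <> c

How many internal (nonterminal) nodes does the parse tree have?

22

[S [S [S [S [A [B [C var]]]] & [A [B [C c] <> [B [C var]]]]] & [A [B [C var]]]] & [A [B [C c] + [B [C c] <> [B [C c]]]]]]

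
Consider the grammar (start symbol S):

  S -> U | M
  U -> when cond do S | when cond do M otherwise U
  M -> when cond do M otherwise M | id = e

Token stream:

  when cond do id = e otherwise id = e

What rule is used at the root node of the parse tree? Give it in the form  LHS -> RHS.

S -> M

[S [M when cond do [M id = e] otherwise [M id = e]]]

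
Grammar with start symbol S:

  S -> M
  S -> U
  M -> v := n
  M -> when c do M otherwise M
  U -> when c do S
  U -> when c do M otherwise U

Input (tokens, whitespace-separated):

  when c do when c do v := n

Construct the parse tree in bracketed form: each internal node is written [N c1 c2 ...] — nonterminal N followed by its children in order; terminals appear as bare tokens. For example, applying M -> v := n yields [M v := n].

[S [U when c do [S [U when c do [S [M v := n]]]]]]

S
U
when c do S
when c do U
when c do when c do S
when c do when c do M
when c do when c do v := n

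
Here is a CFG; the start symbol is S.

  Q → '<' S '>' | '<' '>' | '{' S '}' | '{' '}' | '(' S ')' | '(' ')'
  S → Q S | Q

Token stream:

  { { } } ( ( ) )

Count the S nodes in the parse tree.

[S [Q { [S [Q { }]] }] [S [Q ( [S [Q ( )]] )]]]

4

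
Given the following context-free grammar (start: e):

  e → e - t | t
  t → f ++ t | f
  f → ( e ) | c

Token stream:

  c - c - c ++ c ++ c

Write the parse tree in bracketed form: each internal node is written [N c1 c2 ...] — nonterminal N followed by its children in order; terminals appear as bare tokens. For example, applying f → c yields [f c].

[e [e [e [t [f c]]] - [t [f c]]] - [t [f c] ++ [t [f c] ++ [t [f c]]]]]

e
e - t
e - t - t
t - t - t
f - t - t
c - t - t
c - f - t
c - c - t
c - c - f ++ t
c - c - c ++ t
c - c - c ++ f ++ t
c - c - c ++ c ++ t
c - c - c ++ c ++ f
c - c - c ++ c ++ c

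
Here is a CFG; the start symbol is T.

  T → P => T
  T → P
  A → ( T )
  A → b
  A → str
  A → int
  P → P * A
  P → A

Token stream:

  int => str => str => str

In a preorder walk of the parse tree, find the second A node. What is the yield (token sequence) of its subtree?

str

[T [P [A int]] => [T [P [A str]] => [T [P [A str]] => [T [P [A str]]]]]]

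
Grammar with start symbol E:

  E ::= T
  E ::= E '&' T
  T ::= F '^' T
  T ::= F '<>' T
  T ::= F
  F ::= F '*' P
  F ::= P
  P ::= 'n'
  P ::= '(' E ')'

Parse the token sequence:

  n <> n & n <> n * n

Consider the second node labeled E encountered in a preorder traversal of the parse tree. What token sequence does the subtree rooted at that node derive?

[E [E [T [F [P n]] <> [T [F [P n]]]]] & [T [F [P n]] <> [T [F [F [P n]] * [P n]]]]]

n <> n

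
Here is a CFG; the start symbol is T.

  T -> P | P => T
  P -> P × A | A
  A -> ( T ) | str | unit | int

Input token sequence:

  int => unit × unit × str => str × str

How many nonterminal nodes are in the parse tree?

[T [P [A int]] => [T [P [P [P [A unit]] × [A unit]] × [A str]] => [T [P [P [A str]] × [A str]]]]]

15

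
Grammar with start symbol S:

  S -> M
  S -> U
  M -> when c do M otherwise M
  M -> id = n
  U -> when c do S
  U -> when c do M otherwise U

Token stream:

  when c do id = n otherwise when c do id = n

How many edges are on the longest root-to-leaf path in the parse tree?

[S [U when c do [M id = n] otherwise [U when c do [S [M id = n]]]]]

5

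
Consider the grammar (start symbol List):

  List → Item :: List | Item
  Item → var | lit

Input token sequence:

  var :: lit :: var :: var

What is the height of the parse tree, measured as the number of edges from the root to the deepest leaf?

[List [Item var] :: [List [Item lit] :: [List [Item var] :: [List [Item var]]]]]

5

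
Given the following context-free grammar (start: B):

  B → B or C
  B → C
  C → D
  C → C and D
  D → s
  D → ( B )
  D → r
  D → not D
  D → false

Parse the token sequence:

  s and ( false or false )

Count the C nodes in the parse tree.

[B [C [C [D s]] and [D ( [B [B [C [D false]]] or [C [D false]]] )]]]

4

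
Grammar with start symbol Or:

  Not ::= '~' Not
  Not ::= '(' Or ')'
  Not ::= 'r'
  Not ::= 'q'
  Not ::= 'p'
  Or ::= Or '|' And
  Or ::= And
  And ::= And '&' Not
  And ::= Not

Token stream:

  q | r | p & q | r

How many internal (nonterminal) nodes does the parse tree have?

14

[Or [Or [Or [Or [And [Not q]]] | [And [Not r]]] | [And [And [Not p]] & [Not q]]] | [And [Not r]]]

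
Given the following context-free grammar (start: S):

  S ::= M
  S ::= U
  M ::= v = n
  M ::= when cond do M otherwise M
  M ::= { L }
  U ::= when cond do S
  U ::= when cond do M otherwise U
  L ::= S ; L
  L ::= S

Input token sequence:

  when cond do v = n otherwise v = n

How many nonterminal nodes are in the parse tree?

[S [M when cond do [M v = n] otherwise [M v = n]]]

4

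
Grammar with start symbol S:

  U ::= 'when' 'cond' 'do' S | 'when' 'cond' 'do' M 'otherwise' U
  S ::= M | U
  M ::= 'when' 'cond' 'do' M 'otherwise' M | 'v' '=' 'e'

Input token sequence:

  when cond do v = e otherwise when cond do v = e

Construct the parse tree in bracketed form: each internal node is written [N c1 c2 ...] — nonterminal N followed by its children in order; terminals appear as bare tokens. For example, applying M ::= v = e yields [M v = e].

[S [U when cond do [M v = e] otherwise [U when cond do [S [M v = e]]]]]

S
U
when cond do M otherwise U
when cond do v = e otherwise U
when cond do v = e otherwise when cond do S
when cond do v = e otherwise when cond do M
when cond do v = e otherwise when cond do v = e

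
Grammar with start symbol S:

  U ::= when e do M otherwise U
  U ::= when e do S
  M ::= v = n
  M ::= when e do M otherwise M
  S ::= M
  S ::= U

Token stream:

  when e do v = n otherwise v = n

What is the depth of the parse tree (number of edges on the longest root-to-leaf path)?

[S [M when e do [M v = n] otherwise [M v = n]]]

3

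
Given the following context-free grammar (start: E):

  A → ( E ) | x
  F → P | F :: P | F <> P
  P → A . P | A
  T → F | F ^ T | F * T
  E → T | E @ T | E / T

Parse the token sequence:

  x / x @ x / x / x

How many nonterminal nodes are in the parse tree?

[E [E [E [E [E [T [F [P [A x]]]]] / [T [F [P [A x]]]]] @ [T [F [P [A x]]]]] / [T [F [P [A x]]]]] / [T [F [P [A x]]]]]

25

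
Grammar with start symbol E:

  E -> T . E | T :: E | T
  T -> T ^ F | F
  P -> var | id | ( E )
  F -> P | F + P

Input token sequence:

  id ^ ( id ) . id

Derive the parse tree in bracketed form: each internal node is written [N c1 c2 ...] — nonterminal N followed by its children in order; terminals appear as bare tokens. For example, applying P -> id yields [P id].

E
T . E
T ^ F . E
F ^ F . E
P ^ F . E
id ^ F . E
id ^ P . E
id ^ ( E ) . E
id ^ ( T ) . E
id ^ ( F ) . E
id ^ ( P ) . E
id ^ ( id ) . E
id ^ ( id ) . T
id ^ ( id ) . F
id ^ ( id ) . P
id ^ ( id ) . id

[E [T [T [F [P id]]] ^ [F [P ( [E [T [F [P id]]]] )]]] . [E [T [F [P id]]]]]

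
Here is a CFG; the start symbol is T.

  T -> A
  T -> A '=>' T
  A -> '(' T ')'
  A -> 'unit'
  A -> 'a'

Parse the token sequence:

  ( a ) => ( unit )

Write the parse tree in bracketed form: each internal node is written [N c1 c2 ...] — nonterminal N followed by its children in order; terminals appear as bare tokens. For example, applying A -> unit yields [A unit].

T
A => T
( T ) => T
( A ) => T
( a ) => T
( a ) => A
( a ) => ( T )
( a ) => ( A )
( a ) => ( unit )

[T [A ( [T [A a]] )] => [T [A ( [T [A unit]] )]]]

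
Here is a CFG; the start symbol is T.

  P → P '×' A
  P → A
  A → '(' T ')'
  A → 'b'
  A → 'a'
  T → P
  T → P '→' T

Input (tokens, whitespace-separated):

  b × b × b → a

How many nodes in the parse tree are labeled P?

[T [P [P [P [A b]] × [A b]] × [A b]] → [T [P [A a]]]]

4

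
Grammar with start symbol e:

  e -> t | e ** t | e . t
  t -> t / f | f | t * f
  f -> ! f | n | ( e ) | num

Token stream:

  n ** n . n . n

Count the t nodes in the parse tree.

4

[e [e [e [e [t [f n]]] ** [t [f n]]] . [t [f n]]] . [t [f n]]]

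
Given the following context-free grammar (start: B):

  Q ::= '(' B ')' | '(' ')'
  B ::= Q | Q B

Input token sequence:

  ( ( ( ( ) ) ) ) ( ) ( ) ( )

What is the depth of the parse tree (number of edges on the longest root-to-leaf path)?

[B [Q ( [B [Q ( [B [Q ( [B [Q ( )]] )]] )]] )] [B [Q ( )] [B [Q ( )] [B [Q ( )]]]]]

8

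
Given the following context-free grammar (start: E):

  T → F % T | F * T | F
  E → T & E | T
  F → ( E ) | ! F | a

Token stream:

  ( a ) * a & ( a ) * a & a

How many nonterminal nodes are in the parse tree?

[E [T [F ( [E [T [F a]]] )] * [T [F a]]] & [E [T [F ( [E [T [F a]]] )] * [T [F a]]] & [E [T [F a]]]]]

19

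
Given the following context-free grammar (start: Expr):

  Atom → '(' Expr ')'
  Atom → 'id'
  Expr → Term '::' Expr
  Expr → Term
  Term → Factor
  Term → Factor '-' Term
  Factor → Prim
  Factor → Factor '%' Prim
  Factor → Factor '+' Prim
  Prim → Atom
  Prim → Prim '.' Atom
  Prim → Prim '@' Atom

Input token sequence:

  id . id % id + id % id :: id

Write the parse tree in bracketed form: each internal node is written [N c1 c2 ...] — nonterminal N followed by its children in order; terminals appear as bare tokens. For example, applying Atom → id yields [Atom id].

Expr
Term :: Expr
Factor :: Expr
Factor % Prim :: Expr
Factor + Prim % Prim :: Expr
Factor % Prim + Prim % Prim :: Expr
Prim % Prim + Prim % Prim :: Expr
Prim . Atom % Prim + Prim % Prim :: Expr
Atom . Atom % Prim + Prim % Prim :: Expr
id . Atom % Prim + Prim % Prim :: Expr
id . id % Prim + Prim % Prim :: Expr
id . id % Atom + Prim % Prim :: Expr
id . id % id + Prim % Prim :: Expr
id . id % id + Atom % Prim :: Expr
id . id % id + id % Prim :: Expr
id . id % id + id % Atom :: Expr
id . id % id + id % id :: Expr
id . id % id + id % id :: Term
id . id % id + id % id :: Factor
id . id % id + id % id :: Prim
id . id % id + id % id :: Atom
id . id % id + id % id :: id

[Expr [Term [Factor [Factor [Factor [Factor [Prim [Prim [Atom id]] . [Atom id]]] % [Prim [Atom id]]] + [Prim [Atom id]]] % [Prim [Atom id]]]] :: [Expr [Term [Factor [Prim [Atom id]]]]]]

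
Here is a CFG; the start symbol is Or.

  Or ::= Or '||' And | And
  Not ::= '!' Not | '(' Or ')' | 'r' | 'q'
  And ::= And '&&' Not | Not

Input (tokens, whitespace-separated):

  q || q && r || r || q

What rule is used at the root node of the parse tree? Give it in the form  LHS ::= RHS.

Or ::= Or '||' And

[Or [Or [Or [Or [And [Not q]]] || [And [And [Not q]] && [Not r]]] || [And [Not r]]] || [And [Not q]]]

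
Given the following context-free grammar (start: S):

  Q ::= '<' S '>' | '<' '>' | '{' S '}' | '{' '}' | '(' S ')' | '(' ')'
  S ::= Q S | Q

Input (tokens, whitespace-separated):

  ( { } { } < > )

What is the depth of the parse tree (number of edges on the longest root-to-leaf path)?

[S [Q ( [S [Q { }] [S [Q { }] [S [Q < >]]]] )]]

6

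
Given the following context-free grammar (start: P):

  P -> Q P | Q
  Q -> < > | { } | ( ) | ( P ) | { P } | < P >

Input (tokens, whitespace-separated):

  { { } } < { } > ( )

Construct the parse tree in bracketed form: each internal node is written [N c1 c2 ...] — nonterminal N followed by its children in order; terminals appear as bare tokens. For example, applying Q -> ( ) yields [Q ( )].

[P [Q { [P [Q { }]] }] [P [Q < [P [Q { }]] >] [P [Q ( )]]]]

P
Q P
{ P } P
{ Q } P
{ { } } P
{ { } } Q P
{ { } } < P > P
{ { } } < Q > P
{ { } } < { } > P
{ { } } < { } > Q
{ { } } < { } > ( )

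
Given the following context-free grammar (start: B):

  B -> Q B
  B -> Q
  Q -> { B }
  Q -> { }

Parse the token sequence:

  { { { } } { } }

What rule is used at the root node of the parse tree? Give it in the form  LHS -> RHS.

[B [Q { [B [Q { [B [Q { }]] }] [B [Q { }]]] }]]

B -> Q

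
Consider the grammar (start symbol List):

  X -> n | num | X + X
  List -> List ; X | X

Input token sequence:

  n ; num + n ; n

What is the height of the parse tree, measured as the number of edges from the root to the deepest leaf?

4

[List [List [List [X n]] ; [X [X num] + [X n]]] ; [X n]]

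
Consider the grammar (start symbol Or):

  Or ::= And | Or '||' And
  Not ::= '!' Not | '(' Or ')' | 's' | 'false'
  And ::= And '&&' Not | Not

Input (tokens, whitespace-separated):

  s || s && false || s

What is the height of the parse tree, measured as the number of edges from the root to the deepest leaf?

5

[Or [Or [Or [And [Not s]]] || [And [And [Not s]] && [Not false]]] || [And [Not s]]]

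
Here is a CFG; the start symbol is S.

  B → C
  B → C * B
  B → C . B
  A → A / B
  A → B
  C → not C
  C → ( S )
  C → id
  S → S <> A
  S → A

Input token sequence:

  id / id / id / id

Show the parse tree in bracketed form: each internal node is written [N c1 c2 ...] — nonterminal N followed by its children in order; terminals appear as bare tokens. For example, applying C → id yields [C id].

[S [A [A [A [A [B [C id]]] / [B [C id]]] / [B [C id]]] / [B [C id]]]]

S
A
A / B
A / B / B
A / B / B / B
B / B / B / B
C / B / B / B
id / B / B / B
id / C / B / B
id / id / B / B
id / id / C / B
id / id / id / B
id / id / id / C
id / id / id / id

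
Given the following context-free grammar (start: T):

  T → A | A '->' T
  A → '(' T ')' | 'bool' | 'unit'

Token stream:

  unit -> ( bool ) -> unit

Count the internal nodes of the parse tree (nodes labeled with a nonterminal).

[T [A unit] -> [T [A ( [T [A bool]] )] -> [T [A unit]]]]

8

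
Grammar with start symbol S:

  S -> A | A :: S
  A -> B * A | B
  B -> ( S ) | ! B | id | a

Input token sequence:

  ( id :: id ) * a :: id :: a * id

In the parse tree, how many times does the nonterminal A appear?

7

[S [A [B ( [S [A [B id]] :: [S [A [B id]]]] )] * [A [B a]]] :: [S [A [B id]] :: [S [A [B a] * [A [B id]]]]]]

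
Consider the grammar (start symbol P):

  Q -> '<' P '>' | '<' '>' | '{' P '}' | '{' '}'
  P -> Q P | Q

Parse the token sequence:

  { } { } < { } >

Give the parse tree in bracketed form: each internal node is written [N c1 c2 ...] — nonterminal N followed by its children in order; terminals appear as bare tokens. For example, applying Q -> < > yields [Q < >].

[P [Q { }] [P [Q { }] [P [Q < [P [Q { }]] >]]]]

P
Q P
{ } P
{ } Q P
{ } { } P
{ } { } Q
{ } { } < P >
{ } { } < Q >
{ } { } < { } >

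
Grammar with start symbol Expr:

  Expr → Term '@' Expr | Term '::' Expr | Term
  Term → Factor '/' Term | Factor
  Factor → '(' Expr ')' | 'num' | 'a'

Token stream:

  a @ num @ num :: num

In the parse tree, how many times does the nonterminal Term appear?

4

[Expr [Term [Factor a]] @ [Expr [Term [Factor num]] @ [Expr [Term [Factor num]] :: [Expr [Term [Factor num]]]]]]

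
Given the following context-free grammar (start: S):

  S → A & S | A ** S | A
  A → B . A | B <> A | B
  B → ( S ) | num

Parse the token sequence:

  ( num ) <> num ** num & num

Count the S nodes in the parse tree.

[S [A [B ( [S [A [B num]]] )] <> [A [B num]]] ** [S [A [B num]] & [S [A [B num]]]]]

4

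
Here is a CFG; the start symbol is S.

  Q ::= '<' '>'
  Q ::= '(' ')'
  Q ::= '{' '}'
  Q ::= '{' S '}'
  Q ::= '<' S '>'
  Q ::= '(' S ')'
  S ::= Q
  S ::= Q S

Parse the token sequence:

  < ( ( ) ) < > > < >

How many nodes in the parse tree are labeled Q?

[S [Q < [S [Q ( [S [Q ( )]] )] [S [Q < >]]] >] [S [Q < >]]]

5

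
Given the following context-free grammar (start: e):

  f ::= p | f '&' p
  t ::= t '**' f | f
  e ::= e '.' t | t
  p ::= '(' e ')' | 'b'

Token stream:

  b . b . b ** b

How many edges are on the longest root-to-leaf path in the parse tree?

[e [e [e [t [f [p b]]]] . [t [f [p b]]]] . [t [t [f [p b]]] ** [f [p b]]]]

6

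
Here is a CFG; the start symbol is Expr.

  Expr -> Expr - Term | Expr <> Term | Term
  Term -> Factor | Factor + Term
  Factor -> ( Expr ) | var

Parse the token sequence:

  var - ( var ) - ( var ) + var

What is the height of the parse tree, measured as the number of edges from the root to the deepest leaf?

[Expr [Expr [Expr [Term [Factor var]]] - [Term [Factor ( [Expr [Term [Factor var]]] )]]] - [Term [Factor ( [Expr [Term [Factor var]]] )] + [Term [Factor var]]]]

7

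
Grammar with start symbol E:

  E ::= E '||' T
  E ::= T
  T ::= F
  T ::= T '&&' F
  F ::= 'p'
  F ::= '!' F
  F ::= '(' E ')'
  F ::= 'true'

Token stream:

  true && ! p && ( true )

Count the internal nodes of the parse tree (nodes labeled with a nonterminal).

[E [T [T [T [F true]] && [F ! [F p]]] && [F ( [E [T [F true]]] )]]]

11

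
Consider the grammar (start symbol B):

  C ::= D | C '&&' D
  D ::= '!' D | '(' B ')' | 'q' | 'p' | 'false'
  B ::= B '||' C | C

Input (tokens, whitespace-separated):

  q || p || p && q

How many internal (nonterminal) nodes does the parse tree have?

[B [B [B [C [D q]]] || [C [D p]]] || [C [C [D p]] && [D q]]]

11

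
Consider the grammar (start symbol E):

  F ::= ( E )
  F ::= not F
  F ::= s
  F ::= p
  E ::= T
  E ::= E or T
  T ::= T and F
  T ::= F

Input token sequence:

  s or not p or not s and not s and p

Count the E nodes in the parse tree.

3

[E [E [E [T [F s]]] or [T [F not [F p]]]] or [T [T [T [F not [F s]]] and [F not [F s]]] and [F p]]]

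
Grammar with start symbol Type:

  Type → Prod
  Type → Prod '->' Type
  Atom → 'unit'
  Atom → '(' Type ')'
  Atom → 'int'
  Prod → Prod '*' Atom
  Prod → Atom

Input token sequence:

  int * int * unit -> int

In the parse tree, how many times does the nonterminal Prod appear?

4

[Type [Prod [Prod [Prod [Atom int]] * [Atom int]] * [Atom unit]] -> [Type [Prod [Atom int]]]]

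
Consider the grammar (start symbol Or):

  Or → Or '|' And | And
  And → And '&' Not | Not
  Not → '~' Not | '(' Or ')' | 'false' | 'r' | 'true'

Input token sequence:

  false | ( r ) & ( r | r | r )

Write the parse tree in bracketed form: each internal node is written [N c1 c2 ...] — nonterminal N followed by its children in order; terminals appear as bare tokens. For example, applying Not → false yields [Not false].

Or
Or | And
And | And
Not | And
false | And
false | And & Not
false | Not & Not
false | ( Or ) & Not
false | ( And ) & Not
false | ( Not ) & Not
false | ( r ) & Not
false | ( r ) & ( Or )
false | ( r ) & ( Or | And )
false | ( r ) & ( Or | And | And )
false | ( r ) & ( And | And | And )
false | ( r ) & ( Not | And | And )
false | ( r ) & ( r | And | And )
false | ( r ) & ( r | Not | And )
false | ( r ) & ( r | r | And )
false | ( r ) & ( r | r | Not )
false | ( r ) & ( r | r | r )

[Or [Or [And [Not false]]] | [And [And [Not ( [Or [And [Not r]]] )]] & [Not ( [Or [Or [Or [And [Not r]]] | [And [Not r]]] | [And [Not r]]] )]]]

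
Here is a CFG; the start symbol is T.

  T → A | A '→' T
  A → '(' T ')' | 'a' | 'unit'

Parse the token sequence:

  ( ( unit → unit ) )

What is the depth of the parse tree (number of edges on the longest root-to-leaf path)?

[T [A ( [T [A ( [T [A unit] → [T [A unit]]] )]] )]]

7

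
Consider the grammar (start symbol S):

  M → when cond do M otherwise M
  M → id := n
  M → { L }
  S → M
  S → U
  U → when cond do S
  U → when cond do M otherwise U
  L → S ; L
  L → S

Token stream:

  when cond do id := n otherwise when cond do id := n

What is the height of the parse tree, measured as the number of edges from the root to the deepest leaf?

5

[S [U when cond do [M id := n] otherwise [U when cond do [S [M id := n]]]]]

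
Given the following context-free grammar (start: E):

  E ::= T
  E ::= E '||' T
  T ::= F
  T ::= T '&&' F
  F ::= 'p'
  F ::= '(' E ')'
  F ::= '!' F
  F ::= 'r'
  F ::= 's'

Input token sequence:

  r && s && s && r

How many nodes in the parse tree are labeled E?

[E [T [T [T [T [F r]] && [F s]] && [F s]] && [F r]]]

1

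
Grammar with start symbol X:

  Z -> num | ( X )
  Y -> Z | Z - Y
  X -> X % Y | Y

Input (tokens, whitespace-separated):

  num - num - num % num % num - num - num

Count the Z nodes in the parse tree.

[X [X [X [Y [Z num] - [Y [Z num] - [Y [Z num]]]]] % [Y [Z num]]] % [Y [Z num] - [Y [Z num] - [Y [Z num]]]]]

7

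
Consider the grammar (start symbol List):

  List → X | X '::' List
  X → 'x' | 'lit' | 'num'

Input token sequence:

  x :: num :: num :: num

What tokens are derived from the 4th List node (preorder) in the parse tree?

num

[List [X x] :: [List [X num] :: [List [X num] :: [List [X num]]]]]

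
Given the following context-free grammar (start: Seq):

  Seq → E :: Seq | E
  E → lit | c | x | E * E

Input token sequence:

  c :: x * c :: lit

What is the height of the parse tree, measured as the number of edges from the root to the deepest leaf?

4

[Seq [E c] :: [Seq [E [E x] * [E c]] :: [Seq [E lit]]]]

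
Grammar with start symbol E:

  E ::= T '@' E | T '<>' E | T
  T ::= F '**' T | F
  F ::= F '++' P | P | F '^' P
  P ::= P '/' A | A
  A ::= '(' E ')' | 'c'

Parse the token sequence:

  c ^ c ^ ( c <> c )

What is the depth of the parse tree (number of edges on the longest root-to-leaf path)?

[E [T [F [F [F [P [A c]]] ^ [P [A c]]] ^ [P [A ( [E [T [F [P [A c]]]] <> [E [T [F [P [A c]]]]]] )]]]]]

11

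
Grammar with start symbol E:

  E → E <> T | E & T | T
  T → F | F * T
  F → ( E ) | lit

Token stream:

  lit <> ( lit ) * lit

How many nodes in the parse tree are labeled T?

4

[E [E [T [F lit]]] <> [T [F ( [E [T [F lit]]] )] * [T [F lit]]]]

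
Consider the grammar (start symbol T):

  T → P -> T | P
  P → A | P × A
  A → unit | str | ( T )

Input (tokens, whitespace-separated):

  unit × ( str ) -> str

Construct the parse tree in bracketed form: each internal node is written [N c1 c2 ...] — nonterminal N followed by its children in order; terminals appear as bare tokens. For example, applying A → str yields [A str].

T
P -> T
P × A -> T
A × A -> T
unit × A -> T
unit × ( T ) -> T
unit × ( P ) -> T
unit × ( A ) -> T
unit × ( str ) -> T
unit × ( str ) -> P
unit × ( str ) -> A
unit × ( str ) -> str

[T [P [P [A unit]] × [A ( [T [P [A str]]] )]] -> [T [P [A str]]]]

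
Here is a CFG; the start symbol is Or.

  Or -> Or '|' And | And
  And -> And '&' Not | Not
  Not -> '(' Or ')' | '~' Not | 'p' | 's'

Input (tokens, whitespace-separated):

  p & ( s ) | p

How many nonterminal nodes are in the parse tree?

11

[Or [Or [And [And [Not p]] & [Not ( [Or [And [Not s]]] )]]] | [And [Not p]]]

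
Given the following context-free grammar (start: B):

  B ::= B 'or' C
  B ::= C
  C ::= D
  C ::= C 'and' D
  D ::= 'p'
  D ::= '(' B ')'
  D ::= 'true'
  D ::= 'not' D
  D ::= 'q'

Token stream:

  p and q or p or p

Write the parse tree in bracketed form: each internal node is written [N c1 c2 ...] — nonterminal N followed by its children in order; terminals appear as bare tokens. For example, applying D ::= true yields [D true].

[B [B [B [C [C [D p]] and [D q]]] or [C [D p]]] or [C [D p]]]

B
B or C
B or C or C
C or C or C
C and D or C or C
D and D or C or C
p and D or C or C
p and q or C or C
p and q or D or C
p and q or p or C
p and q or p or D
p and q or p or p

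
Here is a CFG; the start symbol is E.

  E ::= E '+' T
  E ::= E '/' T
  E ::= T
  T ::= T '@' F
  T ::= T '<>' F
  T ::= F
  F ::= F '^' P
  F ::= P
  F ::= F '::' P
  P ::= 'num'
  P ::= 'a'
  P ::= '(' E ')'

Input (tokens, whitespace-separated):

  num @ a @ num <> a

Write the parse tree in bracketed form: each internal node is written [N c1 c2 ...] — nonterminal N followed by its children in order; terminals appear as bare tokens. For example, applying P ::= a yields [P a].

[E [T [T [T [T [F [P num]]] @ [F [P a]]] @ [F [P num]]] <> [F [P a]]]]

E
T
T <> F
T @ F <> F
T @ F @ F <> F
F @ F @ F <> F
P @ F @ F <> F
num @ F @ F <> F
num @ P @ F <> F
num @ a @ F <> F
num @ a @ P <> F
num @ a @ num <> F
num @ a @ num <> P
num @ a @ num <> a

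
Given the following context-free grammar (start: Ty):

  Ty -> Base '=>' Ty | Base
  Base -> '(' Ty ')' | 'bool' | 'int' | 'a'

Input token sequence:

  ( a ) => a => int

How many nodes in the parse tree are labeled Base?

4

[Ty [Base ( [Ty [Base a]] )] => [Ty [Base a] => [Ty [Base int]]]]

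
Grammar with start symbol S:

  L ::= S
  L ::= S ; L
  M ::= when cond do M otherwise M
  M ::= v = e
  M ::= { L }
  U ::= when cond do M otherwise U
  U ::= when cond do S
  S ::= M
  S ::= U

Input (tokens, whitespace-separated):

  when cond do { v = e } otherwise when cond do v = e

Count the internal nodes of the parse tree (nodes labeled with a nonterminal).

9

[S [U when cond do [M { [L [S [M v = e]]] }] otherwise [U when cond do [S [M v = e]]]]]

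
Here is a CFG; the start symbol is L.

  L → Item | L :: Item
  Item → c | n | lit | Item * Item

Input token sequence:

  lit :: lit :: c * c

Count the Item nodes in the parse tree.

5

[L [L [L [Item lit]] :: [Item lit]] :: [Item [Item c] * [Item c]]]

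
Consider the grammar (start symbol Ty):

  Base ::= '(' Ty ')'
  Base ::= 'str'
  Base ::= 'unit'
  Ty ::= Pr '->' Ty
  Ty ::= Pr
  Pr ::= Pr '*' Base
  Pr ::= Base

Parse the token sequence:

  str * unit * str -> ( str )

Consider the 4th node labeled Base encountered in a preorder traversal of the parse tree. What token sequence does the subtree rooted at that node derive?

( str )

[Ty [Pr [Pr [Pr [Base str]] * [Base unit]] * [Base str]] -> [Ty [Pr [Base ( [Ty [Pr [Base str]]] )]]]]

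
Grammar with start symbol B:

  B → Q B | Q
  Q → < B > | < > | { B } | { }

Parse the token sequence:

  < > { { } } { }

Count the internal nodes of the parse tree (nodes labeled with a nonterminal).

[B [Q < >] [B [Q { [B [Q { }]] }] [B [Q { }]]]]

8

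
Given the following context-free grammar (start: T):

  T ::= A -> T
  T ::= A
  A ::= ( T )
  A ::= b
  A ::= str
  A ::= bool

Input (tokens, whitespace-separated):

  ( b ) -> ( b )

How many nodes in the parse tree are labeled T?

[T [A ( [T [A b]] )] -> [T [A ( [T [A b]] )]]]

4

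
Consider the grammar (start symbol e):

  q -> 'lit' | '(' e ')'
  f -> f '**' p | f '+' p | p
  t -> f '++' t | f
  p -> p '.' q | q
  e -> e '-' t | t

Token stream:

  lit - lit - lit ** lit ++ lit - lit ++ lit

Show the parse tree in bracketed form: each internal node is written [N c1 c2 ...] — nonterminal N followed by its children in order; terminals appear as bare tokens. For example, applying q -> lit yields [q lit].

[e [e [e [e [t [f [p [q lit]]]]] - [t [f [p [q lit]]]]] - [t [f [f [p [q lit]]] ** [p [q lit]]] ++ [t [f [p [q lit]]]]]] - [t [f [p [q lit]]] ++ [t [f [p [q lit]]]]]]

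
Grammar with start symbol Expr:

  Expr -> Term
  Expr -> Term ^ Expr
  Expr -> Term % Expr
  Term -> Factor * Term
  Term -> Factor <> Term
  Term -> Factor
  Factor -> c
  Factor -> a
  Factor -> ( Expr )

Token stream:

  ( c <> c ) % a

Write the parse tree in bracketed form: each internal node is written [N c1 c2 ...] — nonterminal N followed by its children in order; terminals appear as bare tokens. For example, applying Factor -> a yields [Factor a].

[Expr [Term [Factor ( [Expr [Term [Factor c] <> [Term [Factor c]]]] )]] % [Expr [Term [Factor a]]]]

Expr
Term % Expr
Factor % Expr
( Expr ) % Expr
( Term ) % Expr
( Factor <> Term ) % Expr
( c <> Term ) % Expr
( c <> Factor ) % Expr
( c <> c ) % Expr
( c <> c ) % Term
( c <> c ) % Factor
( c <> c ) % a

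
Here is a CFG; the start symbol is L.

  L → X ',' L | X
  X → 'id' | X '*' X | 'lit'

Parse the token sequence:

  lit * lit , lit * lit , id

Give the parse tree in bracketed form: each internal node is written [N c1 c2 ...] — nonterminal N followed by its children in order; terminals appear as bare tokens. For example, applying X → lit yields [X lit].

[L [X [X lit] * [X lit]] , [L [X [X lit] * [X lit]] , [L [X id]]]]

L
X , L
X * X , L
lit * X , L
lit * lit , L
lit * lit , X , L
lit * lit , X * X , L
lit * lit , lit * X , L
lit * lit , lit * lit , L
lit * lit , lit * lit , X
lit * lit , lit * lit , id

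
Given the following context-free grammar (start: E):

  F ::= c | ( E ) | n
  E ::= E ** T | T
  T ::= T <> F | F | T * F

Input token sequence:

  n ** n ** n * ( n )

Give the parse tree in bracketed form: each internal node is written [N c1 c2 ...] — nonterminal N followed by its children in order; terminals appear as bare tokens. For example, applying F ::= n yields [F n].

[E [E [E [T [F n]]] ** [T [F n]]] ** [T [T [F n]] * [F ( [E [T [F n]]] )]]]

E
E ** T
E ** T ** T
T ** T ** T
F ** T ** T
n ** T ** T
n ** F ** T
n ** n ** T
n ** n ** T * F
n ** n ** F * F
n ** n ** n * F
n ** n ** n * ( E )
n ** n ** n * ( T )
n ** n ** n * ( F )
n ** n ** n * ( n )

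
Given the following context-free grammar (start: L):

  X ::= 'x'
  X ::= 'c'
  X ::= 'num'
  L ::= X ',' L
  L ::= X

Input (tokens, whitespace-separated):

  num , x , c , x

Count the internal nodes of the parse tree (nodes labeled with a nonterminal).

8

[L [X num] , [L [X x] , [L [X c] , [L [X x]]]]]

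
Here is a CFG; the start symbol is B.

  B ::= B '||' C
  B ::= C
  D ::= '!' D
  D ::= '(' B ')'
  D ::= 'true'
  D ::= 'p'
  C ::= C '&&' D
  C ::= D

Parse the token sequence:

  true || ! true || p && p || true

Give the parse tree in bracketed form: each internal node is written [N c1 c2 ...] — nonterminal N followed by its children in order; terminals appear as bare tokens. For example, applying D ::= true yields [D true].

B
B || C
B || C || C
B || C || C || C
C || C || C || C
D || C || C || C
true || C || C || C
true || D || C || C
true || ! D || C || C
true || ! true || C || C
true || ! true || C && D || C
true || ! true || D && D || C
true || ! true || p && D || C
true || ! true || p && p || C
true || ! true || p && p || D
true || ! true || p && p || true

[B [B [B [B [C [D true]]] || [C [D ! [D true]]]] || [C [C [D p]] && [D p]]] || [C [D true]]]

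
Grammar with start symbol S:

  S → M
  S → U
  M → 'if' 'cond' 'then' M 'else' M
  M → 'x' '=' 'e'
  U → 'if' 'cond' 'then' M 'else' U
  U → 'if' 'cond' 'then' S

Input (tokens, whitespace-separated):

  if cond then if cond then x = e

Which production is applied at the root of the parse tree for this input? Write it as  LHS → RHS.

S → U

[S [U if cond then [S [U if cond then [S [M x = e]]]]]]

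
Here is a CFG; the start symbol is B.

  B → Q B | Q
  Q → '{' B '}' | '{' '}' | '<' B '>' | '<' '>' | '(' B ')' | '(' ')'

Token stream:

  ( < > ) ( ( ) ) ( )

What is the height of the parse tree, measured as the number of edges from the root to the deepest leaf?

[B [Q ( [B [Q < >]] )] [B [Q ( [B [Q ( )]] )] [B [Q ( )]]]]

5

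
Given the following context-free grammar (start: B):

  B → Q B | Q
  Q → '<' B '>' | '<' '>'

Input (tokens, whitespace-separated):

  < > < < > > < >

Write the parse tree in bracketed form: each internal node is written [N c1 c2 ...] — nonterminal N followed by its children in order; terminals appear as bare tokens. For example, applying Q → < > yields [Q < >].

B
Q B
< > B
< > Q B
< > < B > B
< > < Q > B
< > < < > > B
< > < < > > Q
< > < < > > < >

[B [Q < >] [B [Q < [B [Q < >]] >] [B [Q < >]]]]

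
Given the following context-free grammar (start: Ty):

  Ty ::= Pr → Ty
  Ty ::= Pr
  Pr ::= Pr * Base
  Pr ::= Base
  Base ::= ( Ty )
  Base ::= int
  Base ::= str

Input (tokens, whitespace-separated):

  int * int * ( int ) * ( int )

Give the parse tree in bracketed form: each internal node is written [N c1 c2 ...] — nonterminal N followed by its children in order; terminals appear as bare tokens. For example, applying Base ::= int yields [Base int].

[Ty [Pr [Pr [Pr [Pr [Base int]] * [Base int]] * [Base ( [Ty [Pr [Base int]]] )]] * [Base ( [Ty [Pr [Base int]]] )]]]

Ty
Pr
Pr * Base
Pr * Base * Base
Pr * Base * Base * Base
Base * Base * Base * Base
int * Base * Base * Base
int * int * Base * Base
int * int * ( Ty ) * Base
int * int * ( Pr ) * Base
int * int * ( Base ) * Base
int * int * ( int ) * Base
int * int * ( int ) * ( Ty )
int * int * ( int ) * ( Pr )
int * int * ( int ) * ( Base )
int * int * ( int ) * ( int )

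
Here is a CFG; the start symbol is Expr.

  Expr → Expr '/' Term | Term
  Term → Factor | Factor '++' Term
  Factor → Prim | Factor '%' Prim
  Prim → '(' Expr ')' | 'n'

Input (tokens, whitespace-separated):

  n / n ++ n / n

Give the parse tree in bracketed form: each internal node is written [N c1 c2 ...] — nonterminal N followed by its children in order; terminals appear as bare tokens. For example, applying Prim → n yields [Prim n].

[Expr [Expr [Expr [Term [Factor [Prim n]]]] / [Term [Factor [Prim n]] ++ [Term [Factor [Prim n]]]]] / [Term [Factor [Prim n]]]]

Expr
Expr / Term
Expr / Term / Term
Term / Term / Term
Factor / Term / Term
Prim / Term / Term
n / Term / Term
n / Factor ++ Term / Term
n / Prim ++ Term / Term
n / n ++ Term / Term
n / n ++ Factor / Term
n / n ++ Prim / Term
n / n ++ n / Term
n / n ++ n / Factor
n / n ++ n / Prim
n / n ++ n / n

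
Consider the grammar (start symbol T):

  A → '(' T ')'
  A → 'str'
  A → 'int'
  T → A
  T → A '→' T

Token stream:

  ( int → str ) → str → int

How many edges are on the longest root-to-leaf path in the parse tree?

[T [A ( [T [A int] → [T [A str]]] )] → [T [A str] → [T [A int]]]]

5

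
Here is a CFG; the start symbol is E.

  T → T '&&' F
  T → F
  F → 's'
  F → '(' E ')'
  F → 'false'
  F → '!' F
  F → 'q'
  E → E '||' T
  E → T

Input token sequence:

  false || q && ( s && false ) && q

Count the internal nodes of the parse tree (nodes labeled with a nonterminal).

[E [E [T [F false]]] || [T [T [T [F q]] && [F ( [E [T [T [F s]] && [F false]]] )]] && [F q]]]

15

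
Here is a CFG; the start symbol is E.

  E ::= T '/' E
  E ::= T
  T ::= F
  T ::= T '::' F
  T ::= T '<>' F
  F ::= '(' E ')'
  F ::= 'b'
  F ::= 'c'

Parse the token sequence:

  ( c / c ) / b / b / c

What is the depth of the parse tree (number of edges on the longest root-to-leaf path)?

[E [T [F ( [E [T [F c]] / [E [T [F c]]]] )]] / [E [T [F b]] / [E [T [F b]] / [E [T [F c]]]]]]

7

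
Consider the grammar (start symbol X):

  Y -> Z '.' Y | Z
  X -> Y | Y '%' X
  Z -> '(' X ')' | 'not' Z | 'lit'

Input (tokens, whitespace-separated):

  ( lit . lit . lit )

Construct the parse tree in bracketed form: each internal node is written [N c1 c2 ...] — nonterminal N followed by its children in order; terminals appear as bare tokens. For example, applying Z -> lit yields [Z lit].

X
Y
Z
( X )
( Y )
( Z . Y )
( lit . Y )
( lit . Z . Y )
( lit . lit . Y )
( lit . lit . Z )
( lit . lit . lit )

[X [Y [Z ( [X [Y [Z lit] . [Y [Z lit] . [Y [Z lit]]]]] )]]]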